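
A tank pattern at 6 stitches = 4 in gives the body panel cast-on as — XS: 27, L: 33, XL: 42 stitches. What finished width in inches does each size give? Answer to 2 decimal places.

6/4 = 1.5 sts per in.
XS: 27 / 1.5 = 18.000 → 18.00 in.
L: 33 / 1.5 = 22.000 → 22.00 in.
XL: 42 / 1.5 = 28.000 → 28.00 in.

XS 18.00 inches; L 22.00 inches; XL 28.00 inches.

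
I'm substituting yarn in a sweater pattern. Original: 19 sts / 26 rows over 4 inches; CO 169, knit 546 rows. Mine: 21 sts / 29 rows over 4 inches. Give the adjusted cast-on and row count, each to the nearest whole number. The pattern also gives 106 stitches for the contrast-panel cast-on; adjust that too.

Stitches: 169 × 21/19 = 186.79 → 187.
Rows: 546 × 29/26 = 609.00 → 609.
contrast-panel cast-on: 106 × 21/19 = 117.16 → 117.

Cast on 187 stitches; work 609 rows; contrast-panel cast-on 117 stitches.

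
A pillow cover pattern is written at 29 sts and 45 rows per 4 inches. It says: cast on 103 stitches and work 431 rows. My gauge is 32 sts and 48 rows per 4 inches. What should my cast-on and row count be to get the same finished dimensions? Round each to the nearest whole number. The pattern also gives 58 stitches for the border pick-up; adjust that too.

Stitches: 103 × 32/29 = 113.66 → 114.
Rows: 431 × 48/45 = 459.73 → 460.
border pick-up: 58 × 32/29 = 64.00 → 64.

Cast on 114 stitches; work 460 rows; border pick-up 64 stitches.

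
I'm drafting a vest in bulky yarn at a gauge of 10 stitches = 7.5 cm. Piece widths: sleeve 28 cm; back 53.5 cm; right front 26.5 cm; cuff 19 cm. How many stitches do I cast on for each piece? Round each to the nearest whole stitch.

sleeve 37; back 71; right front 35; cuff 25.

Rate = 10/7.5 = 1.333 sts per cm.
sleeve: 28 × 1.333 = 37.33 → 37.
back: 53.5 × 1.333 = 71.33 → 71.
right front: 26.5 × 1.333 = 35.33 → 35.
cuff: 19 × 1.333 = 25.33 → 25.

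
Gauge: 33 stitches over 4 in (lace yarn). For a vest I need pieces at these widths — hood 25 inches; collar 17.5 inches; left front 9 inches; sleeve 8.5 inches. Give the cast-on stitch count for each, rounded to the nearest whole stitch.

Rate = 33/4 = 8.25 sts per in.
hood: 25 × 8.25 = 206.25 → 206.
collar: 17.5 × 8.25 = 144.38 → 144.
left front: 9 × 8.25 = 74.25 → 74.
sleeve: 8.5 × 8.25 = 70.12 → 70.

hood 206; collar 144; left front 74; sleeve 70.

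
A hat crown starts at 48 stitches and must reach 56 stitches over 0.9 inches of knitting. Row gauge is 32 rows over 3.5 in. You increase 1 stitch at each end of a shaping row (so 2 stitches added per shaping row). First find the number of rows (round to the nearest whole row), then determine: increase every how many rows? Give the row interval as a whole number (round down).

Increase every 2nd row.

Rows = 0.9 × 9.143 = 8.2 → 8 rows.
Stitches to add: 8 → 4 shaping rows (at 2 st each).
8 / 4 = 2.00 → every 2 rows.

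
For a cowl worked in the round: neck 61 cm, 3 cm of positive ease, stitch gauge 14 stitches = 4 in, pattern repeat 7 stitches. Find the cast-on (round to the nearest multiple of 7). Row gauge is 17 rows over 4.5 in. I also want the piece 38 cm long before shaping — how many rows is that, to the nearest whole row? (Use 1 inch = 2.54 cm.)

Cast on 91 stitches; work 57 rows.

Finished = 61 + 3 = 64 cm.
64 cm × 1/2.54 = 25.20 inches.
14/4 = 3.5 sts per in; 25.20 × 3.5 = 88.19 sts.
Nearest multiple of 7 → 91.
38 cm = 14.96 inches; × 3.778 = 56.52 → 57 rows.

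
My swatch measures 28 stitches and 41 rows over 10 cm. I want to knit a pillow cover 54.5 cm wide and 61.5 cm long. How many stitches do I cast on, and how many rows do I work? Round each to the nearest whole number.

Stitch gauge = 28/10 = 2.8 sts/cm; 54.5 × 2.8 = 152.60 → 153 sts.
Row gauge = 41/10 = 4.1 rows/cm; 61.5 × 4.1 = 252.15 → 252 rows.

Cast on 153 stitches and work 252 rows.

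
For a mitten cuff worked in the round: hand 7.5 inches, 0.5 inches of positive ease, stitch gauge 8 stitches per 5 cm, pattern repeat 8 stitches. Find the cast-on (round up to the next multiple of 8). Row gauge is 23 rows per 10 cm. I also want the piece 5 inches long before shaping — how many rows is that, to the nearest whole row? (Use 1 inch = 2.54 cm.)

Finished = 7.5 + 0.5 = 8 inches.
8 inches × 2.54 = 20.32 cm.
8/5 = 1.6 sts per cm; 20.32 × 1.6 = 32.51 sts.
Next multiple of 8 → 40.
5 inches = 12.70 cm; × 2.3 = 29.21 → 29 rows.

Cast on 40 stitches; work 29 rows.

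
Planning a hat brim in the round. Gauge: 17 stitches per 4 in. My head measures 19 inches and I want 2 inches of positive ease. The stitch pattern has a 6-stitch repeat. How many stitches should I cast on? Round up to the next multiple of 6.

Cast on 90 stitches.

Finished = 19 + 2 = 21 inches.
17 / 4 = 4.25 sts/in.
21 × 4.25 = 89.25 sts.
Next multiple of 6: 90.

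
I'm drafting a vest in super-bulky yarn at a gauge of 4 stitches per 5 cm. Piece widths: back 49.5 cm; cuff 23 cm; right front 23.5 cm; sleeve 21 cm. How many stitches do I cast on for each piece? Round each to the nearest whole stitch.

back 40; cuff 18; right front 19; sleeve 17.

Rate = 4/5 = 0.8 sts per cm.
back: 49.5 × 0.8 = 39.60 → 40.
cuff: 23 × 0.8 = 18.40 → 18.
right front: 23.5 × 0.8 = 18.80 → 19.
sleeve: 21 × 0.8 = 16.80 → 17.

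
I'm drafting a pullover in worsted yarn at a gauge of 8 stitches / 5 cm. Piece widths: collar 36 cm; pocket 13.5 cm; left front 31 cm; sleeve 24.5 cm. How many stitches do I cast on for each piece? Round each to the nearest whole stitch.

collar 58; pocket 22; left front 50; sleeve 39.

Rate = 8/5 = 1.6 sts per cm.
collar: 36 × 1.6 = 57.60 → 58.
pocket: 13.5 × 1.6 = 21.60 → 22.
left front: 31 × 1.6 = 49.60 → 50.
sleeve: 24.5 × 1.6 = 39.20 → 39.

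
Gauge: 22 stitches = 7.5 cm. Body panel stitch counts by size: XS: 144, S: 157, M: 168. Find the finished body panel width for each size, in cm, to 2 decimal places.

XS 49.09 cm; S 53.52 cm; M 57.27 cm.

22/7.5 = 2.933 sts per cm.
XS: 144 / 2.933 = 49.091 → 49.09 cm.
S: 157 / 2.933 = 53.523 → 53.52 cm.
M: 168 / 2.933 = 57.273 → 57.27 cm.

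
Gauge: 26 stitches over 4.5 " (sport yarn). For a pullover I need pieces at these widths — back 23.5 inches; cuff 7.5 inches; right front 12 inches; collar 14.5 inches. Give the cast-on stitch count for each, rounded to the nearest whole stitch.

back 136; cuff 43; right front 69; collar 84.

Rate = 26/4.5 = 5.778 sts per in.
back: 23.5 × 5.778 = 135.78 → 136.
cuff: 7.5 × 5.778 = 43.33 → 43.
right front: 12 × 5.778 = 69.33 → 69.
collar: 14.5 × 5.778 = 83.78 → 84.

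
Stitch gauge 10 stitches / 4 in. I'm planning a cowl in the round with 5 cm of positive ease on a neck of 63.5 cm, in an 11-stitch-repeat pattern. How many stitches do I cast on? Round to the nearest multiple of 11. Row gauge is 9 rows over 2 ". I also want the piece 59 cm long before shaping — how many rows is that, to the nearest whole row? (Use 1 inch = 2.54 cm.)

Finished = 63.5 + 5 = 68.5 cm.
68.5 cm × 1/2.54 = 26.97 inches.
10/4 = 2.5 sts per in; 26.97 × 2.5 = 67.42 sts.
Nearest multiple of 11 → 66.
59 cm = 23.23 inches; × 4.5 = 104.53 → 105 rows.

Cast on 66 stitches; work 105 rows.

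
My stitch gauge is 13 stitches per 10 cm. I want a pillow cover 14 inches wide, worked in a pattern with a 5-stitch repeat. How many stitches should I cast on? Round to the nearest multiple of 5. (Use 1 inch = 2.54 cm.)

14 in = 14 × 2.54 = 35.56 cm.
13 / 10 = 1.3 sts/cm.
35.56 × 1.3 = 46.23 sts.
→ 45.

45 stitches.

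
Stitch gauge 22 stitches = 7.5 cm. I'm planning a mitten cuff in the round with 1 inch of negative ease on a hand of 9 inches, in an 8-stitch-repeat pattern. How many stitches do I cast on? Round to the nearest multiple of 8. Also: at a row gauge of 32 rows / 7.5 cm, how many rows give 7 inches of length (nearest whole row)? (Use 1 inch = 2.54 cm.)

Finished = 9 − 1 = 8 inches.
8 inches × 2.54 = 20.32 cm.
22/7.5 = 2.933 sts per cm; 20.32 × 2.933 = 59.61 sts.
Nearest multiple of 8 → 56.
7 inches = 17.78 cm; × 4.267 = 75.86 → 76 rows.

Cast on 56 stitches; work 76 rows.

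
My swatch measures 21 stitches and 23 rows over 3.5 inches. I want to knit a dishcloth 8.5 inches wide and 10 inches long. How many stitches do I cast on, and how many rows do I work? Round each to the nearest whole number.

Cast on 51 stitches and work 66 rows.

Stitch gauge = 21/3.5 = 6 sts/in; 8.5 × 6 = 51.00 → 51 sts.
Row gauge = 23/3.5 = 6.571 rows/in; 10 × 6.571 = 65.71 → 66 rows.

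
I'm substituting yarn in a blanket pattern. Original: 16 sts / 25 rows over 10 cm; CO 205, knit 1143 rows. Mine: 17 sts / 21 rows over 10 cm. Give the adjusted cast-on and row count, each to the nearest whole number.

Cast on 218 stitches; work 960 rows.

Stitches: 205 × 17/16 = 217.81 → 218.
Rows: 1143 × 21/25 = 960.12 → 960.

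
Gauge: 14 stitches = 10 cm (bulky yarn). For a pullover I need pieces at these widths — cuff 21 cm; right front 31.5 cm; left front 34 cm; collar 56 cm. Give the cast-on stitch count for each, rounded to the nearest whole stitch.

Rate = 14/10 = 1.4 sts per cm.
cuff: 21 × 1.4 = 29.40 → 29.
right front: 31.5 × 1.4 = 44.10 → 44.
left front: 34 × 1.4 = 47.60 → 48.
collar: 56 × 1.4 = 78.40 → 78.

cuff 29; right front 44; left front 48; collar 78.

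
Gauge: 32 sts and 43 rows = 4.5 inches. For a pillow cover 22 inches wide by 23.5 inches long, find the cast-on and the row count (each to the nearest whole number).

Stitch gauge = 32/4.5 = 7.111 sts/in; 22 × 7.111 = 156.44 → 156 sts.
Row gauge = 43/4.5 = 9.556 rows/in; 23.5 × 9.556 = 224.56 → 225 rows.

Cast on 156 stitches and work 225 rows.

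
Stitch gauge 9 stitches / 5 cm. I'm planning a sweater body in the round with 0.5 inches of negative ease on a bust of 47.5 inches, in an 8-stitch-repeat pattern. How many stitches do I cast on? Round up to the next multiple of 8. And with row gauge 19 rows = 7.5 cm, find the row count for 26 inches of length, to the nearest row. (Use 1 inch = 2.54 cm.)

Finished = 47.5 − 0.5 = 47 inches.
47 inches × 2.54 = 119.38 cm.
9/5 = 1.8 sts per cm; 119.38 × 1.8 = 214.88 sts.
Next multiple of 8 → 216.
26 inches = 66.04 cm; × 2.533 = 167.30 → 167 rows.

Cast on 216 stitches; work 167 rows.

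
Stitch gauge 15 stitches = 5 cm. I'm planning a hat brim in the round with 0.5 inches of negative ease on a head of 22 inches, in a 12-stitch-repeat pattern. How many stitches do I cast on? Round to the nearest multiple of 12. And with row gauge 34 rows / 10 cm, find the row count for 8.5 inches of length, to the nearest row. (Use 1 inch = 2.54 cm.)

Cast on 168 stitches; work 73 rows.

Finished = 22 − 0.5 = 21.5 inches.
21.5 inches × 2.54 = 54.61 cm.
15/5 = 3 sts per cm; 54.61 × 3 = 163.83 sts.
Nearest multiple of 12 → 168.
8.5 inches = 21.59 cm; × 3.4 = 73.41 → 73 rows.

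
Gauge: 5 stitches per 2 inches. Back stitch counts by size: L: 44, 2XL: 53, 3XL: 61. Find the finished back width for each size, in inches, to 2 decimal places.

L 17.60 inches; 2XL 21.20 inches; 3XL 24.40 inches.

5/2 = 2.5 sts per in.
L: 44 / 2.5 = 17.600 → 17.60 in.
2XL: 53 / 2.5 = 21.200 → 21.20 in.
3XL: 61 / 2.5 = 24.400 → 24.40 in.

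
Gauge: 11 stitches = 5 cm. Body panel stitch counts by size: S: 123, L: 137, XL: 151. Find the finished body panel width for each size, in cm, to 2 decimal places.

S 55.91 cm; L 62.27 cm; XL 68.64 cm.

11/5 = 2.2 sts per cm.
S: 123 / 2.2 = 55.909 → 55.91 cm.
L: 137 / 2.2 = 62.273 → 62.27 cm.
XL: 151 / 2.2 = 68.636 → 68.64 cm.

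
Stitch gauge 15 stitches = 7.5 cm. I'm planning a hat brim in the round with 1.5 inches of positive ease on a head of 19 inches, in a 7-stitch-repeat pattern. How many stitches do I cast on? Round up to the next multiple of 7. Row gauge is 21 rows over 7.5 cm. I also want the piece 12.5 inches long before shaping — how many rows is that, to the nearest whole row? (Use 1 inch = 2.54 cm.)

Cast on 105 stitches; work 89 rows.

Finished = 19 + 1.5 = 20.5 inches.
20.5 inches × 2.54 = 52.07 cm.
15/7.5 = 2 sts per cm; 52.07 × 2 = 104.14 sts.
Next multiple of 7 → 105.
12.5 inches = 31.75 cm; × 2.8 = 88.90 → 89 rows.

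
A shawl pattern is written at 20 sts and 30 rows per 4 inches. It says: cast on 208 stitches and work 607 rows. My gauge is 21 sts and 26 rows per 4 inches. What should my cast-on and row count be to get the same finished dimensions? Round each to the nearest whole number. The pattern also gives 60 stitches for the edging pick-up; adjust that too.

Cast on 218 stitches; work 526 rows; edging pick-up 63 stitches.

Stitches: 208 × 21/20 = 218.40 → 218.
Rows: 607 × 26/30 = 526.07 → 526.
edging pick-up: 60 × 21/20 = 63.00 → 63.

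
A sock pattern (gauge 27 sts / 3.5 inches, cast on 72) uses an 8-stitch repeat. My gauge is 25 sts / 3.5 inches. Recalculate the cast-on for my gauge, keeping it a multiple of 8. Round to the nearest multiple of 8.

72 × 25 / 27 = 66.67.
Nearest multiple of 8: 64.

64 stitches.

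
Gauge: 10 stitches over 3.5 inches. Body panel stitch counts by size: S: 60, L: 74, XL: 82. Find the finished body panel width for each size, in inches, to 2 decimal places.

10/3.5 = 2.857 sts per in.
S: 60 / 2.857 = 21.000 → 21.00 in.
L: 74 / 2.857 = 25.900 → 25.90 in.
XL: 82 / 2.857 = 28.700 → 28.70 in.

S 21.00 inches; L 25.90 inches; XL 28.70 inches.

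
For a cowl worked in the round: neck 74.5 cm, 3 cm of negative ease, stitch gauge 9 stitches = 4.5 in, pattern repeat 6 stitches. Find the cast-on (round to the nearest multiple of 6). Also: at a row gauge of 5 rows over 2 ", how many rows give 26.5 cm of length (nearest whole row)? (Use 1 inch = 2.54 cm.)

Finished = 74.5 − 3 = 71.5 cm.
71.5 cm × 1/2.54 = 28.15 inches.
9/4.5 = 2 sts per in; 28.15 × 2 = 56.30 sts.
Nearest multiple of 6 → 54.
26.5 cm = 10.43 inches; × 2.5 = 26.08 → 26 rows.

Cast on 54 stitches; work 26 rows.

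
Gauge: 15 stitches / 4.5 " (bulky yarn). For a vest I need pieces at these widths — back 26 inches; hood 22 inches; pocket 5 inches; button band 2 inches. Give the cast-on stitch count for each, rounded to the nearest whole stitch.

back 87; hood 73; pocket 17; button band 7.

Rate = 15/4.5 = 3.333 sts per in.
back: 26 × 3.333 = 86.67 → 87.
hood: 22 × 3.333 = 73.33 → 73.
pocket: 5 × 3.333 = 16.67 → 17.
button band: 2 × 3.333 = 6.67 → 7.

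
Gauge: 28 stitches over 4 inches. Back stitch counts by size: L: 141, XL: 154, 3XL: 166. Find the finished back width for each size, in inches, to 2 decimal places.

28/4 = 7 sts per in.
L: 141 / 7 = 20.143 → 20.14 in.
XL: 154 / 7 = 22.000 → 22.00 in.
3XL: 166 / 7 = 23.714 → 23.71 in.

L 20.14 inches; XL 22.00 inches; 3XL 23.71 inches.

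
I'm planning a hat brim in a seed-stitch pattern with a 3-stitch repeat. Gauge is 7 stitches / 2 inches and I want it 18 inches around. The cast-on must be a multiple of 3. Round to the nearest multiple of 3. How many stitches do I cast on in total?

7 / 2 = 3.5 sts per inch.
18 × 3.5 = 63.00 sts.
Nearest multiple of 3: 63.

Cast on 63 stitches.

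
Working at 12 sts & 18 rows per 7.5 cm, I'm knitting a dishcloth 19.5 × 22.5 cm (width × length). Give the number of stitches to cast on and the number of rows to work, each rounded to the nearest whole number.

Cast on 31 stitches and work 54 rows.

Stitch gauge = 12/7.5 = 1.6 sts/cm; 19.5 × 1.6 = 31.20 → 31 sts.
Row gauge = 18/7.5 = 2.4 rows/cm; 22.5 × 2.4 = 54.00 → 54 rows.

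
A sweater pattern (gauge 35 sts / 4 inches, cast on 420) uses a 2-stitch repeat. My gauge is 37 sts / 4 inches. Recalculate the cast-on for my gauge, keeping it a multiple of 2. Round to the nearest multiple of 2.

CO 444 sts.

420 × 37 / 35 = 444.00.
Nearest multiple of 2: 444.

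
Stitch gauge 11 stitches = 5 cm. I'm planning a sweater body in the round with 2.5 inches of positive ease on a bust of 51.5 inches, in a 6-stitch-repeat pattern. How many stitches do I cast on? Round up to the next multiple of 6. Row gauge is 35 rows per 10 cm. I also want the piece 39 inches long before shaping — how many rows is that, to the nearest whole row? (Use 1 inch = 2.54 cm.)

Cast on 306 stitches; work 347 rows.

Finished = 51.5 + 2.5 = 54 inches.
54 inches × 2.54 = 137.16 cm.
11/5 = 2.2 sts per cm; 137.16 × 2.2 = 301.75 sts.
Next multiple of 6 → 306.
39 inches = 99.06 cm; × 3.5 = 346.71 → 347 rows.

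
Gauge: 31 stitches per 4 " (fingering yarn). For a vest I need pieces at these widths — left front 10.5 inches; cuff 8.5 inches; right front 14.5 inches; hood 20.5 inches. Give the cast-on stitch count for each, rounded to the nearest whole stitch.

left front 81; cuff 66; right front 112; hood 159.

Rate = 31/4 = 7.75 sts per in.
left front: 10.5 × 7.75 = 81.38 → 81.
cuff: 8.5 × 7.75 = 65.88 → 66.
right front: 14.5 × 7.75 = 112.38 → 112.
hood: 20.5 × 7.75 = 158.88 → 159.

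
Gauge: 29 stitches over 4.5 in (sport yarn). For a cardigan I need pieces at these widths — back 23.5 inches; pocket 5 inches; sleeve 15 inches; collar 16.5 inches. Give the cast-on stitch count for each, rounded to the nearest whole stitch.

back 151; pocket 32; sleeve 97; collar 106.

Rate = 29/4.5 = 6.444 sts per in.
back: 23.5 × 6.444 = 151.44 → 151.
pocket: 5 × 6.444 = 32.22 → 32.
sleeve: 15 × 6.444 = 96.67 → 97.
collar: 16.5 × 6.444 = 106.33 → 106.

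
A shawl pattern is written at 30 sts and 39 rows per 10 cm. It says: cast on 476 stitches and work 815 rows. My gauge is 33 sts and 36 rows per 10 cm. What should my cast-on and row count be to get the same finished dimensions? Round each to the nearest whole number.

Cast on 524 stitches; work 752 rows.

Stitches: 476 × 33/30 = 523.60 → 524.
Rows: 815 × 36/39 = 752.31 → 752.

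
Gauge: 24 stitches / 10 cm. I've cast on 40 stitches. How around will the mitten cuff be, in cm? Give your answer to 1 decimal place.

16.7 cm.

24 stitches / 10 cm = 2.4 stitches per cm.
40 / 2.4 = 16.67 cm.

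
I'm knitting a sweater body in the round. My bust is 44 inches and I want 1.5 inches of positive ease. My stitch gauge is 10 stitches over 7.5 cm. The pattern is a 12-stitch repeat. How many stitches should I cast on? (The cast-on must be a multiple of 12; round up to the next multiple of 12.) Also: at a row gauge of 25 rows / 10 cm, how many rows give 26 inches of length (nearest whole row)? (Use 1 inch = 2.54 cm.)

Cast on 156 stitches; work 165 rows.

Finished = 44 + 1.5 = 45.5 inches.
45.5 inches × 2.54 = 115.57 cm.
10/7.5 = 1.333 sts per cm; 115.57 × 1.333 = 154.09 sts.
Next multiple of 12 → 156.
26 inches = 66.04 cm; × 2.5 = 165.10 → 165 rows.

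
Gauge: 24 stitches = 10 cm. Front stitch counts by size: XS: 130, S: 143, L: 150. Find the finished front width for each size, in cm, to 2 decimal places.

XS 54.17 cm; S 59.58 cm; L 62.50 cm.

24/10 = 2.4 sts per cm.
XS: 130 / 2.4 = 54.167 → 54.17 cm.
S: 143 / 2.4 = 59.583 → 59.58 cm.
L: 150 / 2.4 = 62.500 → 62.50 cm.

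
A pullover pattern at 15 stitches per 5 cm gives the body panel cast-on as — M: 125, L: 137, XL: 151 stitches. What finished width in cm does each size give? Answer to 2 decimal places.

15/5 = 3 sts per cm.
M: 125 / 3 = 41.667 → 41.67 cm.
L: 137 / 3 = 45.667 → 45.67 cm.
XL: 151 / 3 = 50.333 → 50.33 cm.

M 41.67 cm; L 45.67 cm; XL 50.33 cm.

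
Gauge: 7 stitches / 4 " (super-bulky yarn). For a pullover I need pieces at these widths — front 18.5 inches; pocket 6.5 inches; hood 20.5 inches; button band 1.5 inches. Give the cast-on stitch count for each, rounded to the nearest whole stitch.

front 32; pocket 11; hood 36; button band 3.

Rate = 7/4 = 1.75 sts per in.
front: 18.5 × 1.75 = 32.38 → 32.
pocket: 6.5 × 1.75 = 11.38 → 11.
hood: 20.5 × 1.75 = 35.88 → 36.
button band: 1.5 × 1.75 = 2.62 → 3.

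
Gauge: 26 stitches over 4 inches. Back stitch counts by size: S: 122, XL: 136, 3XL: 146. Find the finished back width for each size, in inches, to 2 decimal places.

S 18.77 inches; XL 20.92 inches; 3XL 22.46 inches.

26/4 = 6.5 sts per in.
S: 122 / 6.5 = 18.769 → 18.77 in.
XL: 136 / 6.5 = 20.923 → 20.92 in.
3XL: 146 / 6.5 = 22.462 → 22.46 in.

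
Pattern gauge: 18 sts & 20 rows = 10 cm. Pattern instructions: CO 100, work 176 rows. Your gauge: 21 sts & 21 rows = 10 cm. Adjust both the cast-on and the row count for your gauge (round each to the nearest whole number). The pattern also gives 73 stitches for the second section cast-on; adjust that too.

Cast on 117 stitches; work 185 rows; second section cast-on 85 stitches.

Stitches: 100 × 21/18 = 116.67 → 117.
Rows: 176 × 21/20 = 184.80 → 185.
second section cast-on: 73 × 21/18 = 85.17 → 85.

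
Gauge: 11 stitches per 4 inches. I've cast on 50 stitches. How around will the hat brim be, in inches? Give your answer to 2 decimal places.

11 stitches / 4 inch = 2.75 stitches per inch.
50 / 2.75 = 18.182 inches.

18.18 inches.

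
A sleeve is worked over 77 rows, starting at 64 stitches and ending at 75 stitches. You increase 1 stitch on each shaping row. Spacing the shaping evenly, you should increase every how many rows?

Increase every 7th row.

Stitches to add: |75 − 64| = 11.
Shaping rows needed: 11 / 1 = 11.
77 rows / 11 = every 7 rows.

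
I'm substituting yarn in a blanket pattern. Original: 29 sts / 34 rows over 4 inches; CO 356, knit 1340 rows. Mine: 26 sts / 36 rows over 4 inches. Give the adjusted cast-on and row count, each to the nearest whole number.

Cast on 319 stitches; work 1419 rows.

Stitches: 356 × 26/29 = 319.17 → 319.
Rows: 1340 × 36/34 = 1418.82 → 1419.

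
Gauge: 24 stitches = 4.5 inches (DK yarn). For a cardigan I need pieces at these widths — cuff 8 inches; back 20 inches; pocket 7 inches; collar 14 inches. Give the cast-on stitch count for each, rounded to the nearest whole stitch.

Rate = 24/4.5 = 5.333 sts per in.
cuff: 8 × 5.333 = 42.67 → 43.
back: 20 × 5.333 = 106.67 → 107.
pocket: 7 × 5.333 = 37.33 → 37.
collar: 14 × 5.333 = 74.67 → 75.

cuff 43; back 107; pocket 37; collar 75.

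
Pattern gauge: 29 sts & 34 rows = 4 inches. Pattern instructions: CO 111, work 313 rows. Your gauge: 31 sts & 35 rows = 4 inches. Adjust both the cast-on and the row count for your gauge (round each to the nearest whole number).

Cast on 119 stitches; work 322 rows.

Stitches: 111 × 31/29 = 118.66 → 119.
Rows: 313 × 35/34 = 322.21 → 322.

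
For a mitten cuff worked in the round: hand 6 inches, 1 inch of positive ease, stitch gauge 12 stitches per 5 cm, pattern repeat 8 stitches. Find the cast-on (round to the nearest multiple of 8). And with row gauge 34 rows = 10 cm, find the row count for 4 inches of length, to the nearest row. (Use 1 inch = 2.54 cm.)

Cast on 40 stitches; work 35 rows.

Finished = 6 + 1 = 7 inches.
7 inches × 2.54 = 17.78 cm.
12/5 = 2.4 sts per cm; 17.78 × 2.4 = 42.67 sts.
Nearest multiple of 8 → 40.
4 inches = 10.16 cm; × 3.4 = 34.54 → 35 rows.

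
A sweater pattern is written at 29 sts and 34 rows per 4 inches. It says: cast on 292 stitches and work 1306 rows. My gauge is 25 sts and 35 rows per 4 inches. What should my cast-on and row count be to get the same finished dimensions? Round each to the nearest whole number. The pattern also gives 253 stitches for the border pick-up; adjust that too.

Stitches: 292 × 25/29 = 251.72 → 252.
Rows: 1306 × 35/34 = 1344.41 → 1344.
border pick-up: 253 × 25/29 = 218.10 → 218.

Cast on 252 stitches; work 1344 rows; border pick-up 218 stitches.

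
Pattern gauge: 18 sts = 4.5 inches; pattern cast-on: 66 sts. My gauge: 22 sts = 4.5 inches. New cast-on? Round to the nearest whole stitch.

Scale factor = 22 / 18 = 1.222.
66 × 22 / 18 = 80.67 sts.
→ 81 sts.

CO 81 sts.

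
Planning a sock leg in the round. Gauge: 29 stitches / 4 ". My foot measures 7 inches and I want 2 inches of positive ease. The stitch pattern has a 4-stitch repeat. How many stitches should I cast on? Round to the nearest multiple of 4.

Finished = 7 + 2 = 9 inches.
29 / 4 = 7.25 sts/in.
9 × 7.25 = 65.25 sts.
Nearest multiple of 4: 64.

CO 64 sts.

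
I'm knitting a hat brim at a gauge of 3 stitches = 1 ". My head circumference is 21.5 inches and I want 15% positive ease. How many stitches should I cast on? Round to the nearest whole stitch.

CO 74 sts.

Finished = 21.5 × 1.15 = 24.73 in.
3 / 1 = 3 sts per inch.
24.73 × 3 = 74.17 sts.
→ 74 sts.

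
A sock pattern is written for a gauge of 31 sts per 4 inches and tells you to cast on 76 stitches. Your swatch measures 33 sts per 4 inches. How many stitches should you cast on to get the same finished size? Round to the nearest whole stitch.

Scale factor = 33 / 31 = 1.065.
76 × 33 / 31 = 80.90 sts.
→ 81 sts.

Cast on 81 stitches.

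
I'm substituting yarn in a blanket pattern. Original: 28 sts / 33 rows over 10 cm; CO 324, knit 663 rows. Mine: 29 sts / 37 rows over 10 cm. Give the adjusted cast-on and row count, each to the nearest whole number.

Cast on 336 stitches; work 743 rows.

Stitches: 324 × 29/28 = 335.57 → 336.
Rows: 663 × 37/33 = 743.36 → 743.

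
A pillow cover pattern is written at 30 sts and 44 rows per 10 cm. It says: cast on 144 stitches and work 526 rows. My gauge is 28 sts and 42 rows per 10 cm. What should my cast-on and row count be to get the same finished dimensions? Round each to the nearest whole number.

Cast on 134 stitches; work 502 rows.

Stitches: 144 × 28/30 = 134.40 → 134.
Rows: 526 × 42/44 = 502.09 → 502.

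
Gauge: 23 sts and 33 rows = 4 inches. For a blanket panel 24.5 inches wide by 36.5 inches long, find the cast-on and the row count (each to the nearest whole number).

Stitch gauge = 23/4 = 5.75 sts/in; 24.5 × 5.75 = 140.88 → 141 sts.
Row gauge = 33/4 = 8.25 rows/in; 36.5 × 8.25 = 301.12 → 301 rows.

Cast on 141 stitches and work 301 rows.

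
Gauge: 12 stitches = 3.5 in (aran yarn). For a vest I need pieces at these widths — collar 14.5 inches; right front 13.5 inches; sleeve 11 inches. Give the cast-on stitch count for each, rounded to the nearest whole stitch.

Rate = 12/3.5 = 3.429 sts per in.
collar: 14.5 × 3.429 = 49.71 → 50.
right front: 13.5 × 3.429 = 46.29 → 46.
sleeve: 11 × 3.429 = 37.71 → 38.

collar 50; right front 46; sleeve 38.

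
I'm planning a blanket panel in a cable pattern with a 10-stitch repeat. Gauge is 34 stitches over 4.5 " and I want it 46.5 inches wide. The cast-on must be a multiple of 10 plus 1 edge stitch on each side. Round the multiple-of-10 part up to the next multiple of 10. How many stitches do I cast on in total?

34 / 4.5 = 7.556 sts per inch.
46.5 × 7.556 = 351.33 sts.
Less 2 edge sts → 349.33 for the repeat.
Next multiple of 10: 350.
Add back 2 edge sts → 352.

Cast on 352 stitches.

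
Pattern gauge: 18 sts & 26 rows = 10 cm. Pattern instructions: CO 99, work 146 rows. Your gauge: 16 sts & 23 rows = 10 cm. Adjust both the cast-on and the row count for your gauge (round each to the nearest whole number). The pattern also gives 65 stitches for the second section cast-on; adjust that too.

Cast on 88 stitches; work 129 rows; second section cast-on 58 stitches.

Stitches: 99 × 16/18 = 88.00 → 88.
Rows: 146 × 23/26 = 129.15 → 129.
second section cast-on: 65 × 16/18 = 57.78 → 58.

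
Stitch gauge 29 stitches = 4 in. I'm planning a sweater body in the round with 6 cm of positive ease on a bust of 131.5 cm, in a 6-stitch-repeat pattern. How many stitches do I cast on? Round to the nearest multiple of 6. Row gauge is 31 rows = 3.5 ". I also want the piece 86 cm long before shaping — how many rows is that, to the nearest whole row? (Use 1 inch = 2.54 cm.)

Finished = 131.5 + 6 = 137.5 cm.
137.5 cm × 1/2.54 = 54.13 inches.
29/4 = 7.25 sts per in; 54.13 × 7.25 = 392.47 sts.
Nearest multiple of 6 → 390.
86 cm = 33.86 inches; × 8.857 = 299.89 → 300 rows.

Cast on 390 stitches; work 300 rows.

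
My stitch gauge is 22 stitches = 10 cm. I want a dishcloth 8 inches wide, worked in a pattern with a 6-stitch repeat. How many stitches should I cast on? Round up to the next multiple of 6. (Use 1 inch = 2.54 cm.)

CO 48 sts.

8 in = 8 × 2.54 = 20.32 cm.
22 / 10 = 2.2 sts/cm.
20.32 × 2.2 = 44.70 sts.
→ 48.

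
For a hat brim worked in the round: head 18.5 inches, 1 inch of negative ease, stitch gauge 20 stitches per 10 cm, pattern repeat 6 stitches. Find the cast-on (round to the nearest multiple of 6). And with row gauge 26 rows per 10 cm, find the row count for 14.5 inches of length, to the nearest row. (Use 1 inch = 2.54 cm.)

Finished = 18.5 − 1 = 17.5 inches.
17.5 inches × 2.54 = 44.45 cm.
20/10 = 2 sts per cm; 44.45 × 2 = 88.90 sts.
Nearest multiple of 6 → 90.
14.5 inches = 36.83 cm; × 2.6 = 95.76 → 96 rows.

Cast on 90 stitches; work 96 rows.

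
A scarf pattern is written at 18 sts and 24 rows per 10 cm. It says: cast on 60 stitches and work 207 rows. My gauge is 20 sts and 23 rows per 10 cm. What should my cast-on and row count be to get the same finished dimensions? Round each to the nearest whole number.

Stitches: 60 × 20/18 = 66.67 → 67.
Rows: 207 × 23/24 = 198.38 → 198.

Cast on 67 stitches; work 198 rows.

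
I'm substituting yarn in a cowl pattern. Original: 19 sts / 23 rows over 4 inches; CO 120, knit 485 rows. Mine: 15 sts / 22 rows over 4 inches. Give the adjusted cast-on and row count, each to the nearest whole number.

Cast on 95 stitches; work 464 rows.

Stitches: 120 × 15/19 = 94.74 → 95.
Rows: 485 × 22/23 = 463.91 → 464.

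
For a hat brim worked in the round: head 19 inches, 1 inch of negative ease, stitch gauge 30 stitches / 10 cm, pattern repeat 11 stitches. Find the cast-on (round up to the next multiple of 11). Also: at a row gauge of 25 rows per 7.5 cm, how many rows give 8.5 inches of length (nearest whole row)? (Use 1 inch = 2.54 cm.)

Cast on 143 stitches; work 72 rows.

Finished = 19 − 1 = 18 inches.
18 inches × 2.54 = 45.72 cm.
30/10 = 3 sts per cm; 45.72 × 3 = 137.16 sts.
Next multiple of 11 → 143.
8.5 inches = 21.59 cm; × 3.333 = 71.97 → 72 rows.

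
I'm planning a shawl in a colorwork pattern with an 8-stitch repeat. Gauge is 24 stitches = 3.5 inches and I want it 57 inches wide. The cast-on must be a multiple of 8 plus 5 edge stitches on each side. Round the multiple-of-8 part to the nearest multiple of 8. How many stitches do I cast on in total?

24 / 3.5 = 6.857 sts per inch.
57 × 6.857 = 390.86 sts.
Less 10 edge sts → 380.86 for the repeat.
Nearest multiple of 8: 384.
Add back 10 edge sts → 394.

394 stitches.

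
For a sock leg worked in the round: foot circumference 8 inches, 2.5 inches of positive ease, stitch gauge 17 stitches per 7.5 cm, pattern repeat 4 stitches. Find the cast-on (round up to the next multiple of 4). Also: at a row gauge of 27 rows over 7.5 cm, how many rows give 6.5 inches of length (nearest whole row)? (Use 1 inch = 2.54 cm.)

Cast on 64 stitches; work 59 rows.

Finished = 8 + 2.5 = 10.5 inches.
10.5 inches × 2.54 = 26.67 cm.
17/7.5 = 2.267 sts per cm; 26.67 × 2.267 = 60.45 sts.
Next multiple of 4 → 64.
6.5 inches = 16.51 cm; × 3.6 = 59.44 → 59 rows.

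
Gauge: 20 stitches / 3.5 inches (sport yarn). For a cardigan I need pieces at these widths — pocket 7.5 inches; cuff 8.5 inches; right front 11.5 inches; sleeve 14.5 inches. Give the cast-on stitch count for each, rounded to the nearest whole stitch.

Rate = 20/3.5 = 5.714 sts per in.
pocket: 7.5 × 5.714 = 42.86 → 43.
cuff: 8.5 × 5.714 = 48.57 → 49.
right front: 11.5 × 5.714 = 65.71 → 66.
sleeve: 14.5 × 5.714 = 82.86 → 83.

pocket 43; cuff 49; right front 66; sleeve 83.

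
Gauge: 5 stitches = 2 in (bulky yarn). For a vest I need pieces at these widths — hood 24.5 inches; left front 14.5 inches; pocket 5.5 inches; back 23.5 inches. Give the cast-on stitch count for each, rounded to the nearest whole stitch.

Rate = 5/2 = 2.5 sts per in.
hood: 24.5 × 2.5 = 61.25 → 61.
left front: 14.5 × 2.5 = 36.25 → 36.
pocket: 5.5 × 2.5 = 13.75 → 14.
back: 23.5 × 2.5 = 58.75 → 59.

hood 61; left front 36; pocket 14; back 59.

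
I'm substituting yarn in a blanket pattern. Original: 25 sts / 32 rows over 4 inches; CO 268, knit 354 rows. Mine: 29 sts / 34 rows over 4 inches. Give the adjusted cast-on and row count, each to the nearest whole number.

Stitches: 268 × 29/25 = 310.88 → 311.
Rows: 354 × 34/32 = 376.12 → 376.

Cast on 311 stitches; work 376 rows.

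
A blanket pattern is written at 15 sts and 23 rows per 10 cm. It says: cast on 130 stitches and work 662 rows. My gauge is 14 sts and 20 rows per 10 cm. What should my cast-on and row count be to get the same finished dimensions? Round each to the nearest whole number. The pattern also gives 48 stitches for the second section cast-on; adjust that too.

Cast on 121 stitches; work 576 rows; second section cast-on 45 stitches.

Stitches: 130 × 14/15 = 121.33 → 121.
Rows: 662 × 20/23 = 575.65 → 576.
second section cast-on: 48 × 14/15 = 44.80 → 45.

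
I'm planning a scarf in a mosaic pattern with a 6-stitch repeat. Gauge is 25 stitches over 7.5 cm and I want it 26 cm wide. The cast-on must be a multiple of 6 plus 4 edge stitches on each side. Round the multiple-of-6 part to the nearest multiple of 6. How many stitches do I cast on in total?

25 / 7.5 = 3.333 sts per cm.
26 × 3.333 = 86.67 sts.
Less 8 edge sts → 78.67 for the repeat.
Nearest multiple of 6: 78.
Add back 8 edge sts → 86.

86 stitches.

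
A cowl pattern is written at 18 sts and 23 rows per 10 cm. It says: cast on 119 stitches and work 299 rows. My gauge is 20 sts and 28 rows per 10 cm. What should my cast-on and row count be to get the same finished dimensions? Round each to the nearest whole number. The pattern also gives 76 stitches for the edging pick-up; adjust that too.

Stitches: 119 × 20/18 = 132.22 → 132.
Rows: 299 × 28/23 = 364.00 → 364.
edging pick-up: 76 × 20/18 = 84.44 → 84.

Cast on 132 stitches; work 364 rows; edging pick-up 84 stitches.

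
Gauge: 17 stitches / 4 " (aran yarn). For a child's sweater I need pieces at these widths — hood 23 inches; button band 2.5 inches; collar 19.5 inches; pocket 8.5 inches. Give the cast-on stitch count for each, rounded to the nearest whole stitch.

hood 98; button band 11; collar 83; pocket 36.

Rate = 17/4 = 4.25 sts per in.
hood: 23 × 4.25 = 97.75 → 98.
button band: 2.5 × 4.25 = 10.62 → 11.
collar: 19.5 × 4.25 = 82.88 → 83.
pocket: 8.5 × 4.25 = 36.12 → 36.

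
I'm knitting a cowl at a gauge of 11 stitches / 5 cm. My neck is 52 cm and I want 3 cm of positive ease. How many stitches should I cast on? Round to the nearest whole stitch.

CO 121 sts.

Finished = 52 + 3 = 55 cm.
11 / 5 = 2.2 sts per cm.
55.00 × 2.2 = 121.00 sts.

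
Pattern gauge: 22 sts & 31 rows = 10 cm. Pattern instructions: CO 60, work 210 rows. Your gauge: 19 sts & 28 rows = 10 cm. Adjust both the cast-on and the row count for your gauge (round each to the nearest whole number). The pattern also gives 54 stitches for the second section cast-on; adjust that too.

Cast on 52 stitches; work 190 rows; second section cast-on 47 stitches.

Stitches: 60 × 19/22 = 51.82 → 52.
Rows: 210 × 28/31 = 189.68 → 190.
second section cast-on: 54 × 19/22 = 46.64 → 47.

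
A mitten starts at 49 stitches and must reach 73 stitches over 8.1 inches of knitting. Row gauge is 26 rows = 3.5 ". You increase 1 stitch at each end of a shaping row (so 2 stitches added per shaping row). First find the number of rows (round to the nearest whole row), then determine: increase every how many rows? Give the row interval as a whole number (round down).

Increase every 5th row.

Rows = 8.1 × 7.429 = 60.2 → 60 rows.
Stitches to add: 24 → 12 shaping rows (at 2 st each).
60 / 12 = 5.00 → every 5 rows.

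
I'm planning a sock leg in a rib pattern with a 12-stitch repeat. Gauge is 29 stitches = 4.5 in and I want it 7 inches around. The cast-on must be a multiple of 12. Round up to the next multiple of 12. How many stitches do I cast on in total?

29 / 4.5 = 6.444 sts per inch.
7 × 6.444 = 45.11 sts.
Next multiple of 12: 48.

48 stitches.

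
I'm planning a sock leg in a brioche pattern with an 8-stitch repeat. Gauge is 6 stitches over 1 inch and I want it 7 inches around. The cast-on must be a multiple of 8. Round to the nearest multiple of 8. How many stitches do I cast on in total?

40 stitches.

6 / 1 = 6 sts per inch.
7 × 6 = 42.00 sts.
Nearest multiple of 8: 40.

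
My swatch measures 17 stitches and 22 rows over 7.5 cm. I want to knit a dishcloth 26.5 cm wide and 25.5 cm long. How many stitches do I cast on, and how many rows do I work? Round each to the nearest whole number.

Cast on 60 stitches and work 75 rows.

Stitch gauge = 17/7.5 = 2.267 sts/cm; 26.5 × 2.267 = 60.07 → 60 sts.
Row gauge = 22/7.5 = 2.933 rows/cm; 25.5 × 2.933 = 74.80 → 75 rows.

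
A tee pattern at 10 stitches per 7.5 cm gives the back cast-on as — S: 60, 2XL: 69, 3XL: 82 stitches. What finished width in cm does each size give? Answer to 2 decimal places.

S 45.00 cm; 2XL 51.75 cm; 3XL 61.50 cm.

10/7.5 = 1.333 sts per cm.
S: 60 / 1.333 = 45.000 → 45.00 cm.
2XL: 69 / 1.333 = 51.750 → 51.75 cm.
3XL: 82 / 1.333 = 61.500 → 61.50 cm.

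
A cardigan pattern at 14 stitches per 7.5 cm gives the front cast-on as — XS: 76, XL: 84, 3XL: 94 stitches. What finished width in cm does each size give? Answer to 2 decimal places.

14/7.5 = 1.867 sts per cm.
XS: 76 / 1.867 = 40.714 → 40.71 cm.
XL: 84 / 1.867 = 45.000 → 45.00 cm.
3XL: 94 / 1.867 = 50.357 → 50.36 cm.

XS 40.71 cm; XL 45.00 cm; 3XL 50.36 cm.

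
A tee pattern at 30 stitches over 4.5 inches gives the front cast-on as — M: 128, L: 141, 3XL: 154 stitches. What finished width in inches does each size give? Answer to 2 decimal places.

M 19.20 inches; L 21.15 inches; 3XL 23.10 inches.

30/4.5 = 6.667 sts per in.
M: 128 / 6.667 = 19.200 → 19.20 in.
L: 141 / 6.667 = 21.150 → 21.15 in.
3XL: 154 / 6.667 = 23.100 → 23.10 in.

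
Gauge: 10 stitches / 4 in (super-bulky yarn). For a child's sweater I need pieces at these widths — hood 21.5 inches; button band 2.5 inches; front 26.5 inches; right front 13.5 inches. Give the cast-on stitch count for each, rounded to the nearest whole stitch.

hood 54; button band 6; front 66; right front 34.

Rate = 10/4 = 2.5 sts per in.
hood: 21.5 × 2.5 = 53.75 → 54.
button band: 2.5 × 2.5 = 6.25 → 6.
front: 26.5 × 2.5 = 66.25 → 66.
right front: 13.5 × 2.5 = 33.75 → 34.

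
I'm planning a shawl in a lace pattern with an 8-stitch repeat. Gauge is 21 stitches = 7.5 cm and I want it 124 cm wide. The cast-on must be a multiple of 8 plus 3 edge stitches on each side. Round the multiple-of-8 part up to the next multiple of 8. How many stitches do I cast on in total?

21 / 7.5 = 2.8 sts per cm.
124 × 2.8 = 347.20 sts.
Less 6 edge sts → 341.20 for the repeat.
Next multiple of 8: 344.
Add back 6 edge sts → 350.

Cast on 350 stitches.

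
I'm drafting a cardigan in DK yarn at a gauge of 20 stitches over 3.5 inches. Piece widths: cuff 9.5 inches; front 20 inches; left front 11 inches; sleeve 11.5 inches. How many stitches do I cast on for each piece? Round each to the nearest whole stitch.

Rate = 20/3.5 = 5.714 sts per in.
cuff: 9.5 × 5.714 = 54.29 → 54.
front: 20 × 5.714 = 114.29 → 114.
left front: 11 × 5.714 = 62.86 → 63.
sleeve: 11.5 × 5.714 = 65.71 → 66.

cuff 54; front 114; left front 63; sleeve 66.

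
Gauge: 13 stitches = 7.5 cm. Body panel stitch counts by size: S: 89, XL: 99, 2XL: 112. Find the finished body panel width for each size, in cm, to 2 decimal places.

S 51.35 cm; XL 57.12 cm; 2XL 64.62 cm.

13/7.5 = 1.733 sts per cm.
S: 89 / 1.733 = 51.346 → 51.35 cm.
XL: 99 / 1.733 = 57.115 → 57.12 cm.
2XL: 112 / 1.733 = 64.615 → 64.62 cm.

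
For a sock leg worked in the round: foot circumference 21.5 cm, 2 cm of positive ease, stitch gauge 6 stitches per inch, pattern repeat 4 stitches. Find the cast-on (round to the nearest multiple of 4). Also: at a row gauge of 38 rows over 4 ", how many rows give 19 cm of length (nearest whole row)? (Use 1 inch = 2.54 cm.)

Finished = 21.5 + 2 = 23.5 cm.
23.5 cm × 1/2.54 = 9.25 inches.
6/1 = 6 sts per in; 9.25 × 6 = 55.51 sts.
Nearest multiple of 4 → 56.
19 cm = 7.48 inches; × 9.5 = 71.06 → 71 rows.

Cast on 56 stitches; work 71 rows.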